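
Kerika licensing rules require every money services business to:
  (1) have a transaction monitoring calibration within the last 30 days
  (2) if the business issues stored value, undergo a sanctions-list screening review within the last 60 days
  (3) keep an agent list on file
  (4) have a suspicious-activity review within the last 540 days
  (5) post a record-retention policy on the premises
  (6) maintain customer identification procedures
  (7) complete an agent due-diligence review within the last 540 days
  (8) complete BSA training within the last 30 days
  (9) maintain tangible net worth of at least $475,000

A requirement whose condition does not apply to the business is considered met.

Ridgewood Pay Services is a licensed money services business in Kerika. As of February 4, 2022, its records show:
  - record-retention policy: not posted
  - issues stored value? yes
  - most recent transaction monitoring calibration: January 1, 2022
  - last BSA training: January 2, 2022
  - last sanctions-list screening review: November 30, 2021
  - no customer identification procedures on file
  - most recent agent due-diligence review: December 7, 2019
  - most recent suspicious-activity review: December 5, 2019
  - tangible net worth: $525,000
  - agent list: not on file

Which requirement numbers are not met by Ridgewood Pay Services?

1, 2, 3, 4, 5, 6, 7, 8

1. transaction monitoring calibration 34 days ago vs limit 30 → not met
2. condition 'issues stored value' holds; sanctions-list screening review 66 days ago vs limit 60 → not met
3. agent list absent → not met
4. suspicious-activity review 792 days ago vs limit 540 → not met
5. record-retention policy absent → not met
6. customer identification procedures absent → not met
7. agent due-diligence review 790 days ago vs limit 540 → not met
8. BSA training 33 days ago vs limit 30 → not met
9. tangible net worth $525,000 ≥ $475,000 → met
Not met: 1, 2, 3, 4, 5, 6, 7, 8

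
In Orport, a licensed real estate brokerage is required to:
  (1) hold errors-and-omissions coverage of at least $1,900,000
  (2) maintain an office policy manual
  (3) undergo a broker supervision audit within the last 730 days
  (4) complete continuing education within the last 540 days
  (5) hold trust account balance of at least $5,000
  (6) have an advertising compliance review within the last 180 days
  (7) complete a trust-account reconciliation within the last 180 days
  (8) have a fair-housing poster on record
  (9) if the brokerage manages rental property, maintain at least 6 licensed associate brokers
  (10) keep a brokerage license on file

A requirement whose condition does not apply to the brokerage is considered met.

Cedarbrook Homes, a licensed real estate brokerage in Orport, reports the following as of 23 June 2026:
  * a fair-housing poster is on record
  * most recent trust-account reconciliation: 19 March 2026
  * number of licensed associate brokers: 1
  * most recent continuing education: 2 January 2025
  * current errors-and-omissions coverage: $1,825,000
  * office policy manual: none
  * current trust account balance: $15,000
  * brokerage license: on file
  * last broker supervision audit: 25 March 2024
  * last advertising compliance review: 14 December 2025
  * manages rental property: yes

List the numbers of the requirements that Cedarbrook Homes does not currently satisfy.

1, 2, 3, 6, 9

1. errors-and-omissions coverage $1,825,000 < $1,900,000 → not met
2. office policy manual absent → not met
3. broker supervision audit 820 days ago vs limit 730 → not met
4. continuing education 537 days ago vs limit 540 → met
5. trust account balance $15,000 ≥ $5,000 → met
6. advertising compliance review 191 days ago vs limit 180 → not met
7. trust-account reconciliation 96 days ago vs limit 180 → met
8. fair-housing poster present → met
9. condition 'manages rental property' holds; licensed associate brokers 1 < 6 → not met
10. brokerage license present → met
Not met: 1, 2, 3, 6, 9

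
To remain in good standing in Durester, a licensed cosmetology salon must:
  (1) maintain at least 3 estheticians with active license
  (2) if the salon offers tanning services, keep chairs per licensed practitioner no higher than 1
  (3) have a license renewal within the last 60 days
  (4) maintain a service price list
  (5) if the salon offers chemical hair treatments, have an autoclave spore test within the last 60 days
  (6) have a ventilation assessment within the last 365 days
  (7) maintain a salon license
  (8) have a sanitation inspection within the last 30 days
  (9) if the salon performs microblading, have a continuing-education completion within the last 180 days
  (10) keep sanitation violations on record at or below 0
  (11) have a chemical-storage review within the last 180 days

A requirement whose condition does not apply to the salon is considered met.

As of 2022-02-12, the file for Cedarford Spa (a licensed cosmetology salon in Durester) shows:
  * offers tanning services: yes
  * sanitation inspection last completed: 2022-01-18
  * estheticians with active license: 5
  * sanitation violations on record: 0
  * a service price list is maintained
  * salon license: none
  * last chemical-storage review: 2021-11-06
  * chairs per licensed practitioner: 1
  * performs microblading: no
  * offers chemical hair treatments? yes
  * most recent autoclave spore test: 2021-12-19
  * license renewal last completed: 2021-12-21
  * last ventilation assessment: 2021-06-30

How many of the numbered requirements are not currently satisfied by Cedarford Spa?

1

1. estheticians with active license 5 ≥ 3 → met
2. condition 'offers tanning services' holds; chairs per licensed practitioner 1 ≤ 1 → met
3. license renewal 53 days ago vs limit 60 → met
4. service price list present → met
5. condition 'offers chemical hair treatments' holds; autoclave spore test 55 days ago vs limit 60 → met
6. ventilation assessment 227 days ago vs limit 365 → met
7. salon license absent → not met
8. sanitation inspection 25 days ago vs limit 30 → met
9. condition 'performs microblading' does not hold → requirement n/a → met
10. sanitation violations on record 0 ≤ 0 → met
11. chemical-storage review 98 days ago vs limit 180 → met
Not met: 1 of 11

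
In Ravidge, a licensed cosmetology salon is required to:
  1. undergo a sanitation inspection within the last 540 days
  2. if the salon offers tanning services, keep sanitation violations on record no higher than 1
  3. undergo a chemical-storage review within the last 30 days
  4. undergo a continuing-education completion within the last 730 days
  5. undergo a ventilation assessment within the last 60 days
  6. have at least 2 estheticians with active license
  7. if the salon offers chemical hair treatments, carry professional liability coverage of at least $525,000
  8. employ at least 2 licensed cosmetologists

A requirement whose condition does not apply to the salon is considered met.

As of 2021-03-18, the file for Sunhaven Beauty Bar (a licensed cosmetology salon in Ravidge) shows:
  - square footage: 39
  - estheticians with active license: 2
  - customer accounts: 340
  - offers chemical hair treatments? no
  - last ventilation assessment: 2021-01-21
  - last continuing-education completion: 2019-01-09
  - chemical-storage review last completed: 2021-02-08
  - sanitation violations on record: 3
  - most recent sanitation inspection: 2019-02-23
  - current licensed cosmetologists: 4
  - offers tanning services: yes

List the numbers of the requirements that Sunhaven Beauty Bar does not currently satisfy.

1, 2, 3, 4

1. sanitation inspection 754 days ago vs limit 540 → not met
2. condition 'offers tanning services' holds; sanitation violations on record 3 > 1 → not met
3. chemical-storage review 38 days ago vs limit 30 → not met
4. continuing-education completion 799 days ago vs limit 730 → not met
5. ventilation assessment 56 days ago vs limit 60 → met
6. estheticians with active license 2 ≥ 2 → met
7. condition 'offers chemical hair treatments' does not hold → requirement n/a → met
8. licensed cosmetologists 4 ≥ 2 → met
Not met: 1, 2, 3, 4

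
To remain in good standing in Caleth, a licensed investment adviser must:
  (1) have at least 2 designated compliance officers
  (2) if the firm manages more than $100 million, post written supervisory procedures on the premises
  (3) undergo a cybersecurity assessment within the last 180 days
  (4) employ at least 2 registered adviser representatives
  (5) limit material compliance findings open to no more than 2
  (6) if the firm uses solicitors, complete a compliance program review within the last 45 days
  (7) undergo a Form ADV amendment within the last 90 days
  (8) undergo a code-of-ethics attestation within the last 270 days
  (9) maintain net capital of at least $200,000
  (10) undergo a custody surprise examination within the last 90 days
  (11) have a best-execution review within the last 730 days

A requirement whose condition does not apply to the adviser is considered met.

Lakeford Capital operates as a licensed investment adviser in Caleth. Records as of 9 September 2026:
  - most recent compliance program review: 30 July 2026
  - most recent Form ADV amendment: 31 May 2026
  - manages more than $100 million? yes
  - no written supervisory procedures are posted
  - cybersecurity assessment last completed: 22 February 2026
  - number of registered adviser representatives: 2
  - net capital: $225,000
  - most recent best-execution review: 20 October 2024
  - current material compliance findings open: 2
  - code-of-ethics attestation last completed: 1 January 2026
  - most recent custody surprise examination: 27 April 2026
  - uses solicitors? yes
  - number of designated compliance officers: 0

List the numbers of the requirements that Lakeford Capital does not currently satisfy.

1, 2, 3, 7, 10

1. designated compliance officers 0 < 2 → not met
2. condition 'manages more than $100 million' holds; written supervisory procedures absent → not met
3. cybersecurity assessment 199 days ago vs limit 180 → not met
4. registered adviser representatives 2 ≥ 2 → met
5. material compliance findings open 2 ≤ 2 → met
6. condition 'uses solicitors' holds; compliance program review 41 days ago vs limit 45 → met
7. Form ADV amendment 101 days ago vs limit 90 → not met
8. code-of-ethics attestation 251 days ago vs limit 270 → met
9. net capital $225,000 ≥ $200,000 → met
10. custody surprise examination 135 days ago vs limit 90 → not met
11. best-execution review 689 days ago vs limit 730 → met
Not met: 1, 2, 3, 7, 10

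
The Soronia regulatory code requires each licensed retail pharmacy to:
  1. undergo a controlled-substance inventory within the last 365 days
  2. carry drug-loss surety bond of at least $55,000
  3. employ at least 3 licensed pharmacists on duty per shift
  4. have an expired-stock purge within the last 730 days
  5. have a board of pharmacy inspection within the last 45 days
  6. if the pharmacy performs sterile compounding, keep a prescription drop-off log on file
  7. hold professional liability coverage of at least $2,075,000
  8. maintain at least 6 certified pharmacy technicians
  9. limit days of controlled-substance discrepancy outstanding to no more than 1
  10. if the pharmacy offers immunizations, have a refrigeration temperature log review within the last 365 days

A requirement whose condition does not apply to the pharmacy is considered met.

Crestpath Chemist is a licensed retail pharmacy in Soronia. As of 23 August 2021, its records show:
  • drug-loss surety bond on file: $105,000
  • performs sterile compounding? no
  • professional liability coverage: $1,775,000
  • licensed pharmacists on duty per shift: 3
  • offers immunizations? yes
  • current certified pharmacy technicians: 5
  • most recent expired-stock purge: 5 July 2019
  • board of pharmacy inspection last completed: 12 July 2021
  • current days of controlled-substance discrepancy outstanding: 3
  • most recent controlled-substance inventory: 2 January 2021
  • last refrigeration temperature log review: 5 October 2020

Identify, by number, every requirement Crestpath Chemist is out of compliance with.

4, 7, 8, 9

1. controlled-substance inventory 233 days ago vs limit 365 → met
2. drug-loss surety bond $105,000 ≥ $55,000 → met
3. licensed pharmacists on duty per shift 3 ≥ 3 → met
4. expired-stock purge 780 days ago vs limit 730 → not met
5. board of pharmacy inspection 42 days ago vs limit 45 → met
6. condition 'performs sterile compounding' does not hold → requirement n/a → met
7. professional liability coverage $1,775,000 < $2,075,000 → not met
8. certified pharmacy technicians 5 < 6 → not met
9. days of controlled-substance discrepancy outstanding 3 > 1 → not met
10. condition 'offers immunizations' holds; refrigeration temperature log review 322 days ago vs limit 365 → met
Not met: 4, 7, 8, 9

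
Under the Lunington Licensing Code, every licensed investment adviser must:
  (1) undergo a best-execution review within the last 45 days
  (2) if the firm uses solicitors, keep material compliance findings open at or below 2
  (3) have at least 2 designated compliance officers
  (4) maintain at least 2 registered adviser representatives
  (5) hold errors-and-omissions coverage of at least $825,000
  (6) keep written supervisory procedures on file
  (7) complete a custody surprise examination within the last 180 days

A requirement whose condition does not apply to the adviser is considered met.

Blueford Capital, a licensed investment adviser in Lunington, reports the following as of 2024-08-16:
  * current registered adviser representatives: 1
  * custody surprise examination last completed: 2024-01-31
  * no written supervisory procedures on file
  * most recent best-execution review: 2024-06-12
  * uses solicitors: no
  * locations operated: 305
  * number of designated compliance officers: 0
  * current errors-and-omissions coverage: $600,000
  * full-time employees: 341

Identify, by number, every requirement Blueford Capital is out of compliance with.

1, 3, 4, 5, 6, 7

1. best-execution review 65 days ago vs limit 45 → not met
2. condition 'uses solicitors' does not hold → requirement n/a → met
3. designated compliance officers 0 < 2 → not met
4. registered adviser representatives 1 < 2 → not met
5. errors-and-omissions coverage $600,000 < $825,000 → not met
6. written supervisory procedures absent → not met
7. custody surprise examination 198 days ago vs limit 180 → not met
Not met: 1, 3, 4, 5, 6, 7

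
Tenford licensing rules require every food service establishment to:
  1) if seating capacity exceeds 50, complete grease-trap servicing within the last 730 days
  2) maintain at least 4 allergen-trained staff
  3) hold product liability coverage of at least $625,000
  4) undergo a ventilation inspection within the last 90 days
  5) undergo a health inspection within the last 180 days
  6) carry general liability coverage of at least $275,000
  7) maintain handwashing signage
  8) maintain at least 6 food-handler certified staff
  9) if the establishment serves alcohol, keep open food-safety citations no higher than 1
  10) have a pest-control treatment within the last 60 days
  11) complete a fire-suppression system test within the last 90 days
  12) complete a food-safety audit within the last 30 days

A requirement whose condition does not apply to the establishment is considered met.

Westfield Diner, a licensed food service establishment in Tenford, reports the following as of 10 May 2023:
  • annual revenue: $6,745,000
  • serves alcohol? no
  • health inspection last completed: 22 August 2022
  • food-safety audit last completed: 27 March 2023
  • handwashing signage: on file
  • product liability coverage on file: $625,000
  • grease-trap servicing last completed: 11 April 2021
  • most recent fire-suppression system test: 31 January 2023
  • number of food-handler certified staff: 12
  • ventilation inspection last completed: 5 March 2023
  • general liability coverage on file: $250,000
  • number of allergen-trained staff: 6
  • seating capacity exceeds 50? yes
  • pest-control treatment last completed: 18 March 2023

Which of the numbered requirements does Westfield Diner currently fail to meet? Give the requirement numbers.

1. condition 'seating capacity exceeds 50' holds; grease-trap servicing 759 days ago vs limit 730 → not met
2. allergen-trained staff 6 ≥ 4 → met
3. product liability coverage $625,000 ≥ $625,000 → met
4. ventilation inspection 66 days ago vs limit 90 → met
5. health inspection 261 days ago vs limit 180 → not met
6. general liability coverage $250,000 < $275,000 → not met
7. handwashing signage present → met
8. food-handler certified staff 12 ≥ 6 → met
9. condition 'serves alcohol' does not hold → requirement n/a → met
10. pest-control treatment 53 days ago vs limit 60 → met
11. fire-suppression system test 99 days ago vs limit 90 → not met
12. food-safety audit 44 days ago vs limit 30 → not met
Not met: 1, 5, 6, 11, 12

1, 5, 6, 11, 12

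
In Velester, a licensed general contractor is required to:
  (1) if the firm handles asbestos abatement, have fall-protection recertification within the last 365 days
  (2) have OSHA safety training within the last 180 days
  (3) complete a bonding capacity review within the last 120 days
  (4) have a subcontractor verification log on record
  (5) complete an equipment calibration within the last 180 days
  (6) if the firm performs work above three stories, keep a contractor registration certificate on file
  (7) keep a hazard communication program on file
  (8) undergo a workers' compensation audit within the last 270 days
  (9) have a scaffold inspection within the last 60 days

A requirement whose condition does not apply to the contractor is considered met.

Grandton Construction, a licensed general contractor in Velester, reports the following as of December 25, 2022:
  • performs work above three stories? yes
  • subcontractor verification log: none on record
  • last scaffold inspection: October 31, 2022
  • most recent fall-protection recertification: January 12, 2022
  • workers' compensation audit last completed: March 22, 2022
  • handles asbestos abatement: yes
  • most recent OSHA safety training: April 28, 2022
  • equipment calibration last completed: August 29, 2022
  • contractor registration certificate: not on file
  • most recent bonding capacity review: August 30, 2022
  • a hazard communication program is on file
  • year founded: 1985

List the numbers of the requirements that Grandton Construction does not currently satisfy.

1. condition 'handles asbestos abatement' holds; fall-protection recertification 347 days ago vs limit 365 → met
2. OSHA safety training 241 days ago vs limit 180 → not met
3. bonding capacity review 117 days ago vs limit 120 → met
4. subcontractor verification log absent → not met
5. equipment calibration 118 days ago vs limit 180 → met
6. condition 'performs work above three stories' holds; contractor registration certificate absent → not met
7. hazard communication program present → met
8. workers' compensation audit 278 days ago vs limit 270 → not met
9. scaffold inspection 55 days ago vs limit 60 → met
Not met: 2, 4, 6, 8

2, 4, 6, 8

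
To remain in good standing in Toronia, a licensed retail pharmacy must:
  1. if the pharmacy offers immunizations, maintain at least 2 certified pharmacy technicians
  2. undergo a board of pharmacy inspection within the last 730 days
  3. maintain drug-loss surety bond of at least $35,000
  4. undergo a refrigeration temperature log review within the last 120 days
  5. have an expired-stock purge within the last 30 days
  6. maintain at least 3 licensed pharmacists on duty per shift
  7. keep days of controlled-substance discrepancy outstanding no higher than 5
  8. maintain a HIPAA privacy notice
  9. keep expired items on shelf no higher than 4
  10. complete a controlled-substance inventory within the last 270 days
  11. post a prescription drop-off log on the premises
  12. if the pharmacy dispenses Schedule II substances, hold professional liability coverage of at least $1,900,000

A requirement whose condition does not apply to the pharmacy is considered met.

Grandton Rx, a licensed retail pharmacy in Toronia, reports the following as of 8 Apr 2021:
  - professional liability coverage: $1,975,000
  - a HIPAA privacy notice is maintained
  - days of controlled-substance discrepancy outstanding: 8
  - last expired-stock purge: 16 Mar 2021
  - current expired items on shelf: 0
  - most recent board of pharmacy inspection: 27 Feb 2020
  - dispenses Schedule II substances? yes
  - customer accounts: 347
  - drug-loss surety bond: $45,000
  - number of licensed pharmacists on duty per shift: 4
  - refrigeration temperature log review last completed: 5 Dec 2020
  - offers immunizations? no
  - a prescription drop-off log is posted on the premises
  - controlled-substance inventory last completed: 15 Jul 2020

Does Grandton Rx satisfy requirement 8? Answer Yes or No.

8. HIPAA privacy notice present → met

Yes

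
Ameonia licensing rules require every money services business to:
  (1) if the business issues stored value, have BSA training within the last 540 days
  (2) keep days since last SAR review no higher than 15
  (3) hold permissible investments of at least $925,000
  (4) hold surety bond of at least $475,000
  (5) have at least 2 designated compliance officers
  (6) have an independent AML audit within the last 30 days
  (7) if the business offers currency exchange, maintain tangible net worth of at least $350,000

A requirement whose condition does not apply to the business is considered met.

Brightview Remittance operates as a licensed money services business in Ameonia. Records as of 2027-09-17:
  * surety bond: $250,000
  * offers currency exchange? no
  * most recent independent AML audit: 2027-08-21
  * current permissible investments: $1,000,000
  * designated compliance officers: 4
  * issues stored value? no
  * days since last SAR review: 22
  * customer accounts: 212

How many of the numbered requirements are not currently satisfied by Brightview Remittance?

2

1. condition 'issues stored value' does not hold → requirement n/a → met
2. days since last SAR review 22 > 15 → not met
3. permissible investments $1,000,000 ≥ $925,000 → met
4. surety bond $250,000 < $475,000 → not met
5. designated compliance officers 4 ≥ 2 → met
6. independent AML audit 27 days ago vs limit 30 → met
7. condition 'offers currency exchange' does not hold → requirement n/a → met
Not met: 2 of 7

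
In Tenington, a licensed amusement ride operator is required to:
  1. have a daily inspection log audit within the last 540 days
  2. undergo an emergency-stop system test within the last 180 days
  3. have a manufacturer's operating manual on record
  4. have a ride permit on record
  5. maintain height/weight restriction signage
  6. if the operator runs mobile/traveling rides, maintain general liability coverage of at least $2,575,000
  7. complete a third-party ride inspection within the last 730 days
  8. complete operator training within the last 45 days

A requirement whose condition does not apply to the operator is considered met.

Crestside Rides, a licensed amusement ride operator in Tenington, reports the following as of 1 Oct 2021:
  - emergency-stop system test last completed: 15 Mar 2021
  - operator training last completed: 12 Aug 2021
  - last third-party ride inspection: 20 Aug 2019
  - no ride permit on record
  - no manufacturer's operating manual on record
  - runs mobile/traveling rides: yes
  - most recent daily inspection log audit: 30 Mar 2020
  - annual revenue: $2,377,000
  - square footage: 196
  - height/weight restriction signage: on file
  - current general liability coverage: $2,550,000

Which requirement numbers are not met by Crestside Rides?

1. daily inspection log audit 550 days ago vs limit 540 → not met
2. emergency-stop system test 200 days ago vs limit 180 → not met
3. manufacturer's operating manual absent → not met
4. ride permit absent → not met
5. height/weight restriction signage present → met
6. condition 'runs mobile/traveling rides' holds; general liability coverage $2,550,000 < $2,575,000 → not met
7. third-party ride inspection 773 days ago vs limit 730 → not met
8. operator training 50 days ago vs limit 45 → not met
Not met: 1, 2, 3, 4, 6, 7, 8

1, 2, 3, 4, 6, 7, 8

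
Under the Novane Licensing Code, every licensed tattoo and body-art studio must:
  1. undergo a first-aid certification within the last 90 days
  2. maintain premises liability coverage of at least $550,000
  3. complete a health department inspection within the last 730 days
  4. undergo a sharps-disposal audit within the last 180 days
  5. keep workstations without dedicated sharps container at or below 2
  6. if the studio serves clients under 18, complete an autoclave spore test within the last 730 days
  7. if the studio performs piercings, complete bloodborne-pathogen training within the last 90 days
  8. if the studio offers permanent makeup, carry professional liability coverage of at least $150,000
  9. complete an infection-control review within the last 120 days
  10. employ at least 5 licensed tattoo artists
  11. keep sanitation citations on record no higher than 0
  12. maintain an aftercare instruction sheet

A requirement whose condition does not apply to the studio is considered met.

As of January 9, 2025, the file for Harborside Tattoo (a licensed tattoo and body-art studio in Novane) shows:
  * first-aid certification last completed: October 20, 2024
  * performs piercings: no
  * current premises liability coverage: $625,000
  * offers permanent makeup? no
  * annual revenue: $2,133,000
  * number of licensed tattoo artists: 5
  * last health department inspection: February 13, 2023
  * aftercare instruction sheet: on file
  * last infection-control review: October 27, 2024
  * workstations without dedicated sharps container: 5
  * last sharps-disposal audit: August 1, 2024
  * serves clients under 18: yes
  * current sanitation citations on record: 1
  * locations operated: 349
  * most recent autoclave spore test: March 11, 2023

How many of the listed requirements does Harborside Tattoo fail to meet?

1. first-aid certification 81 days ago vs limit 90 → met
2. premises liability coverage $625,000 ≥ $550,000 → met
3. health department inspection 696 days ago vs limit 730 → met
4. sharps-disposal audit 161 days ago vs limit 180 → met
5. workstations without dedicated sharps container 5 > 2 → not met
6. condition 'serves clients under 18' holds; autoclave spore test 670 days ago vs limit 730 → met
7. condition 'performs piercings' does not hold → requirement n/a → met
8. condition 'offers permanent makeup' does not hold → requirement n/a → met
9. infection-control review 74 days ago vs limit 120 → met
10. licensed tattoo artists 5 ≥ 5 → met
11. sanitation citations on record 1 > 0 → not met
12. aftercare instruction sheet present → met
Not met: 2 of 12

2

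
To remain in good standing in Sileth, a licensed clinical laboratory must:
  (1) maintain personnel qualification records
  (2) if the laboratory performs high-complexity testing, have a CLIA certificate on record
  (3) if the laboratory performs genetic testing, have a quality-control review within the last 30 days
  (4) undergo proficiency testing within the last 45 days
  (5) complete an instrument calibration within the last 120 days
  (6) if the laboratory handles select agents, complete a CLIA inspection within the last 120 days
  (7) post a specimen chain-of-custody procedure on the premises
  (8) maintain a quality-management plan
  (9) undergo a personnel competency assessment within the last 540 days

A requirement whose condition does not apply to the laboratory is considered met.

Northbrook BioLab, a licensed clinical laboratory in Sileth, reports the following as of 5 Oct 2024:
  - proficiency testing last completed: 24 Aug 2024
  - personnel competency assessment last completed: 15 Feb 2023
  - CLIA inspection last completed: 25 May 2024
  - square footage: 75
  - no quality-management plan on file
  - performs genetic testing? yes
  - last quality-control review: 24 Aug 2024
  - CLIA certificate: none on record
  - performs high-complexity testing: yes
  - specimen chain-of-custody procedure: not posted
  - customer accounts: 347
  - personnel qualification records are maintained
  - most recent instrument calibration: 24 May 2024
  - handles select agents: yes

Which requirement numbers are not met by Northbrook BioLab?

2, 3, 5, 6, 7, 8, 9

1. personnel qualification records present → met
2. condition 'performs high-complexity testing' holds; CLIA certificate absent → not met
3. condition 'performs genetic testing' holds; quality-control review 42 days ago vs limit 30 → not met
4. proficiency testing 42 days ago vs limit 45 → met
5. instrument calibration 134 days ago vs limit 120 → not met
6. condition 'handles select agents' holds; CLIA inspection 133 days ago vs limit 120 → not met
7. specimen chain-of-custody procedure absent → not met
8. quality-management plan absent → not met
9. personnel competency assessment 598 days ago vs limit 540 → not met
Not met: 2, 3, 5, 6, 7, 8, 9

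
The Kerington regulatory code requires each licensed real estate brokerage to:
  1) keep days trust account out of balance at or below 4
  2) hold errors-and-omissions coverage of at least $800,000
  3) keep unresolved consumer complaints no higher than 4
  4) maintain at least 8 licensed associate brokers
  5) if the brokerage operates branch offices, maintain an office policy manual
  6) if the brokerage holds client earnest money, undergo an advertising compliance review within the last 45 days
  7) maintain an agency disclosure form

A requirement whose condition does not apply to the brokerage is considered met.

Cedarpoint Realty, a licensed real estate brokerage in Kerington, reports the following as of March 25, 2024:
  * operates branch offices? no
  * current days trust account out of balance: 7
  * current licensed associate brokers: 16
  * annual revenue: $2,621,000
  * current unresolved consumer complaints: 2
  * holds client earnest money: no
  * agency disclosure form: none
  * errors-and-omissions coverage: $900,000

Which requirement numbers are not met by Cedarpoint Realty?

1. days trust account out of balance 7 > 4 → not met
2. errors-and-omissions coverage $900,000 ≥ $800,000 → met
3. unresolved consumer complaints 2 ≤ 4 → met
4. licensed associate brokers 16 ≥ 8 → met
5. condition 'operates branch offices' does not hold → requirement n/a → met
6. condition 'holds client earnest money' does not hold → requirement n/a → met
7. agency disclosure form absent → not met
Not met: 1, 7

1, 7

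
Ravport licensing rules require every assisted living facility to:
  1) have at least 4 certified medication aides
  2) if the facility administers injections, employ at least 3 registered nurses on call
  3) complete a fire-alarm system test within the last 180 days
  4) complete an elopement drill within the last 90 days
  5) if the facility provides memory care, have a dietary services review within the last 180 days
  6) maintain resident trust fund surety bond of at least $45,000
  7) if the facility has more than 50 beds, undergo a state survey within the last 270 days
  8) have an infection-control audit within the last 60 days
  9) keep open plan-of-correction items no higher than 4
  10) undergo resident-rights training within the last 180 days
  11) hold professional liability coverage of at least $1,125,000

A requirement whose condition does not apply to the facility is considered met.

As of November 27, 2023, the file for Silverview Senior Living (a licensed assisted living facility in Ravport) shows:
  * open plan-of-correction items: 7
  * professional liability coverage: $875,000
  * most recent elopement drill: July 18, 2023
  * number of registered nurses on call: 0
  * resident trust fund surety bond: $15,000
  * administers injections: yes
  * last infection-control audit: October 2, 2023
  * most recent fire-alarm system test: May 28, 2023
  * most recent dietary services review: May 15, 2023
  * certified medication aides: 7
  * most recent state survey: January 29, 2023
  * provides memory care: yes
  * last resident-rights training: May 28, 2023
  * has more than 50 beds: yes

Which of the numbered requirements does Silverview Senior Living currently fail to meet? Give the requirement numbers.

2, 3, 4, 5, 6, 7, 9, 10, 11

1. certified medication aides 7 ≥ 4 → met
2. condition 'administers injections' holds; registered nurses on call 0 < 3 → not met
3. fire-alarm system test 183 days ago vs limit 180 → not met
4. elopement drill 132 days ago vs limit 90 → not met
5. condition 'provides memory care' holds; dietary services review 196 days ago vs limit 180 → not met
6. resident trust fund surety bond $15,000 < $45,000 → not met
7. condition 'has more than 50 beds' holds; state survey 302 days ago vs limit 270 → not met
8. infection-control audit 56 days ago vs limit 60 → met
9. open plan-of-correction items 7 > 4 → not met
10. resident-rights training 183 days ago vs limit 180 → not met
11. professional liability coverage $875,000 < $1,125,000 → not met
Not met: 2, 3, 4, 5, 6, 7, 9, 10, 11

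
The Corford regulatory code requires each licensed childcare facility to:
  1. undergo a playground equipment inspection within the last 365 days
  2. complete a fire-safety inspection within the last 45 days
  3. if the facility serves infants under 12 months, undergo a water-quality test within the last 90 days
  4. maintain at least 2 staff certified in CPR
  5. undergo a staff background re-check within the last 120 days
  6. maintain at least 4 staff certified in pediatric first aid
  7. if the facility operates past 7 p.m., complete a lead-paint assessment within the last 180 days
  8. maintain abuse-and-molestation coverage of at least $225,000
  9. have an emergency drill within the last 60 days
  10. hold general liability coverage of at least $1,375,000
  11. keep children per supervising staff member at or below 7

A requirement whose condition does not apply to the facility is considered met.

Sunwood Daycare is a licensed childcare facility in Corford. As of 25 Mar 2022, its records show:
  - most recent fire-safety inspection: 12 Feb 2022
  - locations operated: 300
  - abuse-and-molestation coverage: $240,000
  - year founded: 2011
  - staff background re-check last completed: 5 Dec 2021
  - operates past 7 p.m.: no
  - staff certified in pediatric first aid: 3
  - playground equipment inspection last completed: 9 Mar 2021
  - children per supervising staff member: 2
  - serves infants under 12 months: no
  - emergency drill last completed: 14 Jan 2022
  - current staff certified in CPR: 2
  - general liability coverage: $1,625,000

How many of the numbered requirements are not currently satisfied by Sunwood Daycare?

3

1. playground equipment inspection 381 days ago vs limit 365 → not met
2. fire-safety inspection 41 days ago vs limit 45 → met
3. condition 'serves infants under 12 months' does not hold → requirement n/a → met
4. staff certified in CPR 2 ≥ 2 → met
5. staff background re-check 110 days ago vs limit 120 → met
6. staff certified in pediatric first aid 3 < 4 → not met
7. condition 'operates past 7 p.m.' does not hold → requirement n/a → met
8. abuse-and-molestation coverage $240,000 ≥ $225,000 → met
9. emergency drill 70 days ago vs limit 60 → not met
10. general liability coverage $1,625,000 ≥ $1,375,000 → met
11. children per supervising staff member 2 ≤ 7 → met
Not met: 3 of 11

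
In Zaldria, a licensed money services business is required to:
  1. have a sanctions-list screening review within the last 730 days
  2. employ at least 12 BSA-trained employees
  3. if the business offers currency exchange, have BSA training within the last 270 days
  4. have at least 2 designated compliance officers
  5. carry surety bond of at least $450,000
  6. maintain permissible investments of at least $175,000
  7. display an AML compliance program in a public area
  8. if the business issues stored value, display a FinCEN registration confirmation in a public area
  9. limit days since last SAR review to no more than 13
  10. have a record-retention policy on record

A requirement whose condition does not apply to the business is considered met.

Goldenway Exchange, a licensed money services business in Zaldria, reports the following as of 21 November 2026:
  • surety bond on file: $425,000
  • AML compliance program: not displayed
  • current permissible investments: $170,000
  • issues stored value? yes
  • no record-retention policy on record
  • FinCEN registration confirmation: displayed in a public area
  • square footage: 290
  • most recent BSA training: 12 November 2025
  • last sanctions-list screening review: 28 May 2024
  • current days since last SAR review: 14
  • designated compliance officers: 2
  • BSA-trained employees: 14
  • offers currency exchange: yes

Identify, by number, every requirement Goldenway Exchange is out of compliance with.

1. sanctions-list screening review 907 days ago vs limit 730 → not met
2. BSA-trained employees 14 ≥ 12 → met
3. condition 'offers currency exchange' holds; BSA training 374 days ago vs limit 270 → not met
4. designated compliance officers 2 ≥ 2 → met
5. surety bond $425,000 < $450,000 → not met
6. permissible investments $170,000 < $175,000 → not met
7. AML compliance program absent → not met
8. condition 'issues stored value' holds; FinCEN registration confirmation present → met
9. days since last SAR review 14 > 13 → not met
10. record-retention policy absent → not met
Not met: 1, 3, 5, 6, 7, 9, 10

1, 3, 5, 6, 7, 9, 10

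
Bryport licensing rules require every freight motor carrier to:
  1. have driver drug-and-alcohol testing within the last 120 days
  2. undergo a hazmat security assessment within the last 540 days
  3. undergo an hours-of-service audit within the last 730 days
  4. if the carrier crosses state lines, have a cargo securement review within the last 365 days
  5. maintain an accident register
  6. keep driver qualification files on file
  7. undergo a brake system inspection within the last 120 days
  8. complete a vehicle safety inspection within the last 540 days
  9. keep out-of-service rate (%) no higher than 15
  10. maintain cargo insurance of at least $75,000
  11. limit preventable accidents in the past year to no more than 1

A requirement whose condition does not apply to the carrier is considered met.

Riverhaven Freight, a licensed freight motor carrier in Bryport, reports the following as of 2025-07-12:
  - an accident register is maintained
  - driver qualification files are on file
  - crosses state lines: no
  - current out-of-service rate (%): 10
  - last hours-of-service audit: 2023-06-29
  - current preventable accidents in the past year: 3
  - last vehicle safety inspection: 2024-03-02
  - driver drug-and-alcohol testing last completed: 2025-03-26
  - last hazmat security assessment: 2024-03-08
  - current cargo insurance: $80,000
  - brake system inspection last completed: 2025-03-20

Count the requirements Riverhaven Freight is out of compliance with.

1. driver drug-and-alcohol testing 108 days ago vs limit 120 → met
2. hazmat security assessment 491 days ago vs limit 540 → met
3. hours-of-service audit 744 days ago vs limit 730 → not met
4. condition 'crosses state lines' does not hold → requirement n/a → met
5. accident register present → met
6. driver qualification files present → met
7. brake system inspection 114 days ago vs limit 120 → met
8. vehicle safety inspection 497 days ago vs limit 540 → met
9. out-of-service rate (%) 10 ≤ 15 → met
10. cargo insurance $80,000 ≥ $75,000 → met
11. preventable accidents in the past year 3 > 1 → not met
Not met: 2 of 11

2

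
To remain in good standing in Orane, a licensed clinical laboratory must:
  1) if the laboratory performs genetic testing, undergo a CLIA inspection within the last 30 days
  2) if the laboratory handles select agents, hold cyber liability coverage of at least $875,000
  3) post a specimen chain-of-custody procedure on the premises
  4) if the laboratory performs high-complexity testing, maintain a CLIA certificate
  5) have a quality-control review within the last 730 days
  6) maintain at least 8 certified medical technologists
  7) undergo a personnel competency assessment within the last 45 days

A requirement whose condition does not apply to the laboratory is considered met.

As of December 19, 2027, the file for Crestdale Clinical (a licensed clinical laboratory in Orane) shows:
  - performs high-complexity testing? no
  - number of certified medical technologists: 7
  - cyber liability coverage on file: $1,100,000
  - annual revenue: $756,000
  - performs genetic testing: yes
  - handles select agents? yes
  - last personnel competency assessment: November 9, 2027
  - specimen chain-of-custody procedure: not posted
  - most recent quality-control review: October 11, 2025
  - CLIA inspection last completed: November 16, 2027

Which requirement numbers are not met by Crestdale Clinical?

1. condition 'performs genetic testing' holds; CLIA inspection 33 days ago vs limit 30 → not met
2. condition 'handles select agents' holds; cyber liability coverage $1,100,000 ≥ $875,000 → met
3. specimen chain-of-custody procedure absent → not met
4. condition 'performs high-complexity testing' does not hold → requirement n/a → met
5. quality-control review 799 days ago vs limit 730 → not met
6. certified medical technologists 7 < 8 → not met
7. personnel competency assessment 40 days ago vs limit 45 → met
Not met: 1, 3, 5, 6

1, 3, 5, 6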